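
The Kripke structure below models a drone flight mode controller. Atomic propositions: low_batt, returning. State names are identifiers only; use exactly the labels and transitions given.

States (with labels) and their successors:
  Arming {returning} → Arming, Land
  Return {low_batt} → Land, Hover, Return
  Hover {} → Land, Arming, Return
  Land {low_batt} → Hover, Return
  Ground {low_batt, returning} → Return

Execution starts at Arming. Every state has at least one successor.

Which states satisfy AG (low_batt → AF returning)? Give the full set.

States satisfying low_batt → AF returning: {Arming, Hover, Ground}.
States satisfying AG (low_batt → AF returning): ∅.

none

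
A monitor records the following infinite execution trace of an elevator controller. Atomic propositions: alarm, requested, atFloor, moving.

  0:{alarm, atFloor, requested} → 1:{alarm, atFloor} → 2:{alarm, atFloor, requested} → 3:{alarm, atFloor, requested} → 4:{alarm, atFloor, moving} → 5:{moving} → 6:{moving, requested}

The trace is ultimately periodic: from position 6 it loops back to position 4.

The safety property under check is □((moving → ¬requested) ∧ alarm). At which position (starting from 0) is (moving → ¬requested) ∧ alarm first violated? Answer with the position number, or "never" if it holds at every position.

5

Check (moving → ¬requested) ∧ alarm at each position in order: 0 ✓, 1 ✓, 2 ✓, 3 ✓, 4 ✓.
At position 5 the labels are {moving}, so (moving → ¬requested) ∧ alarm is false there. This is the first violation.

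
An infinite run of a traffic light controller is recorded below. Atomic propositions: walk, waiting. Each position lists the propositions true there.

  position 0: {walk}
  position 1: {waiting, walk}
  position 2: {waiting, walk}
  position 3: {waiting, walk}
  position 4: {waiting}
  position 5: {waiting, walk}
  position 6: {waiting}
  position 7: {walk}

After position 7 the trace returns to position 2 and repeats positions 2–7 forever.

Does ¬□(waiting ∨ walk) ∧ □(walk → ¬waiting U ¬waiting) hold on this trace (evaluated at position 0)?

Does not hold

walk → ¬waiting U ¬waiting must hold at every position from 0 onward. It fails at position 1, so □(walk → ¬waiting U ¬waiting) is false.
Positions where walk holds: 0, 1, 2, 3, 5, 7.
Check ¬waiting U ¬waiting at each: 0→ok, 1→fails, 2→fails, 3→fails, 5→fails, 7→ok.
At position 0: ¬□(waiting ∨ walk) is false; □(walk → ¬waiting U ¬waiting) is false; so ¬□(waiting ∨ walk) ∧ □(walk → ¬waiting U ¬waiting) is false.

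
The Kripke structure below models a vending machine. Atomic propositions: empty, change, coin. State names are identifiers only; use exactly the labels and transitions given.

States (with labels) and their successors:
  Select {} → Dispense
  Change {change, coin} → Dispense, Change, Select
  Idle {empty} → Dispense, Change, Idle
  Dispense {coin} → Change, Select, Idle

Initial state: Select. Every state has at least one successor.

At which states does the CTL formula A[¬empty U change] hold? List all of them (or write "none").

States satisfying ¬empty: {Select, Change, Dispense}.
States satisfying change: {Change}.
States satisfying A[¬empty U change]: {Change}.

{Change}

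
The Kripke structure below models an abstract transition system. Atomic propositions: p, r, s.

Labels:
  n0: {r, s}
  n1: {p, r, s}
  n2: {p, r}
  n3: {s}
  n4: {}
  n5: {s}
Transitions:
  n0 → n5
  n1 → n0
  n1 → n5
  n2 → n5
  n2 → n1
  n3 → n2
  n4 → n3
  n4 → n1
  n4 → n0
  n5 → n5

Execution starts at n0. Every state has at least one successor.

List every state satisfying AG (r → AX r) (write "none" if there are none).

{n5}

States satisfying r → AX r: {n3, n4, n5}.
States satisfying AG (r → AX r): {n5}.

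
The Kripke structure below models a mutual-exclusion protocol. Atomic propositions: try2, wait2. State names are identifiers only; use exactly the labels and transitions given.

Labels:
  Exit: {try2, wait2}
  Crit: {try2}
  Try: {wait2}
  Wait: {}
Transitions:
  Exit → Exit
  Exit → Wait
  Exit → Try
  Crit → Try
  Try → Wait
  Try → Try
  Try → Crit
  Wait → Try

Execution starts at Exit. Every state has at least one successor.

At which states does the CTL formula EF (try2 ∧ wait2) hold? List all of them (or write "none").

States satisfying try2 ∧ wait2: {Exit}.
States satisfying EF (try2 ∧ wait2): {Exit}.

{Exit}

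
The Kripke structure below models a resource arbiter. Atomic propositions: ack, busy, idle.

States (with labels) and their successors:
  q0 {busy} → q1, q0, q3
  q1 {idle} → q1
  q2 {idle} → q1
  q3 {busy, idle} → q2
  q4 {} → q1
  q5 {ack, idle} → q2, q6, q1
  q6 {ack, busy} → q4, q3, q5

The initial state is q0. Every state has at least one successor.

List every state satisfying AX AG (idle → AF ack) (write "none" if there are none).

States satisfying AG (idle → AF ack): ∅.
States satisfying AX AG (idle → AF ack): ∅.

none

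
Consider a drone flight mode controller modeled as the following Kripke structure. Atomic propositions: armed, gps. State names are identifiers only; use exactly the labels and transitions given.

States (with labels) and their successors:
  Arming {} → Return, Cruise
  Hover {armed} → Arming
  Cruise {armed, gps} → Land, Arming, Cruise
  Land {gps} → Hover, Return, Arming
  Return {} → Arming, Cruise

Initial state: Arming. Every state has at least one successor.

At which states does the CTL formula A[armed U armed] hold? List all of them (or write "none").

States satisfying armed: {Hover, Cruise}.
States satisfying A[armed U armed]: {Hover, Cruise}.

{Hover, Cruise}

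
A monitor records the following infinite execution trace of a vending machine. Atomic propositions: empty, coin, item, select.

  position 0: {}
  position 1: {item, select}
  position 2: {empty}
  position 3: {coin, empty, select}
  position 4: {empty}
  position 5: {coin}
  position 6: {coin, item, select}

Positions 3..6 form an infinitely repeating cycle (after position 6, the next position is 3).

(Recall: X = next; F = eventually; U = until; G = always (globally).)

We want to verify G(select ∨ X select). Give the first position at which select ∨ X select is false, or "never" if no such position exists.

4

Check select ∨ X select at each position in order: 0 ✓, 1 ✓, 2 ✓, 3 ✓.
At position 4 the labels are {empty} and the next position 5 has {coin}, so select ∨ X select is false there. This is the first violation.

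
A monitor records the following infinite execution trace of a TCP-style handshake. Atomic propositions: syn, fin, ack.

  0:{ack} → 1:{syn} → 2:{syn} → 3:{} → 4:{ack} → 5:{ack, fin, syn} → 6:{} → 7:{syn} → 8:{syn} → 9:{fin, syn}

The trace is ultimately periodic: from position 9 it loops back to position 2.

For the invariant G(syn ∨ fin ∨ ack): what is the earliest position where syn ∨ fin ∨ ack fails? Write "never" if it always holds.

Check syn ∨ fin ∨ ack at each position in order: 0 ✓, 1 ✓, 2 ✓.
At position 3 the labels are {}, so syn ∨ fin ∨ ack is false there. This is the first violation.

3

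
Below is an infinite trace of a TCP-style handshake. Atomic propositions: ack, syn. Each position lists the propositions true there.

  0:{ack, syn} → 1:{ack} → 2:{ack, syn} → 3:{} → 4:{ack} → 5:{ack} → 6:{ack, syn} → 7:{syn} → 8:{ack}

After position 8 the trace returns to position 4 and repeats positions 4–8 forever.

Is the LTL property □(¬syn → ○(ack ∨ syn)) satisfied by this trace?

¬syn → ○(ack ∨ syn) holds at every position 0..8, and those are all positions ever visited, so □(¬syn → ○(ack ∨ syn)) holds.
Positions where ¬syn holds: 1, 3, 4, 5, 8.
Check ○(ack ∨ syn) at each: 1→ok, 3→ok, 4→ok, 5→ok, 8→ok.

Satisfied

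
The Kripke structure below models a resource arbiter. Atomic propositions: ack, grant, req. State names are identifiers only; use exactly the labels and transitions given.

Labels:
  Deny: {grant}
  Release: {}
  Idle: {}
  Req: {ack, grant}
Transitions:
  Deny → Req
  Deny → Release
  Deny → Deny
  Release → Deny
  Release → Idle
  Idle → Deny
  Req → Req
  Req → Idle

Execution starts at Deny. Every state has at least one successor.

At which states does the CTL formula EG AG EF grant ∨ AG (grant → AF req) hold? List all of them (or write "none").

States satisfying AG EF grant: {Deny, Release, Idle, Req}.
States satisfying EG AG EF grant: {Deny, Release, Idle, Req}.
States satisfying grant → AF req: {Release, Idle}.
States satisfying AG (grant → AF req): ∅.
States satisfying EG AG EF grant ∨ AG (grant → AF req): {Deny, Release, Idle, Req}.

{Deny, Release, Idle, Req}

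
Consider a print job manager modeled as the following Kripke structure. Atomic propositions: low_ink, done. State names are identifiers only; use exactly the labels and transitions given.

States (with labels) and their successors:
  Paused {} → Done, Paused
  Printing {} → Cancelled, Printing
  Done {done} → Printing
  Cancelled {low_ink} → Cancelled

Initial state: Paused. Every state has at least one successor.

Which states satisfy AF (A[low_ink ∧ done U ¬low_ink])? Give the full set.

{Paused, Printing, Done}

States satisfying A[low_ink ∧ done U ¬low_ink]: {Paused, Printing, Done}.
States satisfying AF (A[low_ink ∧ done U ¬low_ink]): {Paused, Printing, Done}.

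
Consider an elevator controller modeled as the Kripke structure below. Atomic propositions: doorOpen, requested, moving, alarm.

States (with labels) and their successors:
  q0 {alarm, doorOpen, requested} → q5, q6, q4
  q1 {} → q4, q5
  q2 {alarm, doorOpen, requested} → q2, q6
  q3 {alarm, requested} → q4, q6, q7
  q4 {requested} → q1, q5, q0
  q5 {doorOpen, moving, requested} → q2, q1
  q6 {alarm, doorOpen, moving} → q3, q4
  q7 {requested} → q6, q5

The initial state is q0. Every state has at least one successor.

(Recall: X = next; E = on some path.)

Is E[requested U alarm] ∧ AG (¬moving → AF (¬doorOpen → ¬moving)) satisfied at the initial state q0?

Holds

States satisfying requested: {q0, q2, q3, q4, q5, q7}.
States satisfying alarm: {q0, q2, q3, q6}.
States satisfying E[requested U alarm]: {q0, q2, q3, q4, q5, q6, q7}.
States satisfying ¬moving → AF (¬doorOpen → ¬moving): {q0, q1, q2, q3, q4, q5, q6, q7}.
States satisfying AG (¬moving → AF (¬doorOpen → ¬moving)): {q0, q1, q2, q3, q4, q5, q6, q7}.
States satisfying E[requested U alarm] ∧ AG (¬moving → AF (¬doorOpen → ¬moving)): {q0, q2, q3, q4, q5, q6, q7}.
q0 ∈ Sat(E[requested U alarm] ∧ AG (¬moving → AF (¬doorOpen → ¬moving))).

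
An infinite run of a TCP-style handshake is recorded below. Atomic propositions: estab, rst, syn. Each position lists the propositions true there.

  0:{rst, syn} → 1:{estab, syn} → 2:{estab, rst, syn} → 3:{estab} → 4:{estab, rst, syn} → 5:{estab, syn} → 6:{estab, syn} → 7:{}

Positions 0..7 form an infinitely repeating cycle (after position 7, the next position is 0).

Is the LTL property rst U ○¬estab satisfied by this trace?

Walking from position 0: at position 1, ○¬estab has not yet held and rst fails, so rst U ○¬estab is false.

No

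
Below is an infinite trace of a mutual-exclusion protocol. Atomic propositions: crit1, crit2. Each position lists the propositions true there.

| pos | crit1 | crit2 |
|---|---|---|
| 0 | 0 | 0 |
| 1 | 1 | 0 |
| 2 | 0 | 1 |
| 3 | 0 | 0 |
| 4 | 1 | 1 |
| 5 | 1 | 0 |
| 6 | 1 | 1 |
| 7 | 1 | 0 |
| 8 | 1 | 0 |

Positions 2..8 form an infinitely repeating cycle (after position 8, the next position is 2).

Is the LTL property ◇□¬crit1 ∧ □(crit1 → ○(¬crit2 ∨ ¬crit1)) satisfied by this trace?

Does not hold

□¬crit1 is false at every position 0..8, so it never becomes true and ◇□¬crit1 fails.
crit1 → ○(¬crit2 ∨ ¬crit1) must hold at every position from 0 onward. It fails at position 5, so □(crit1 → ○(¬crit2 ∨ ¬crit1)) is false.
Positions where crit1 holds: 1, 4, 5, 6, 7, 8.
Check ○(¬crit2 ∨ ¬crit1) at each: 1→ok, 4→ok, 5→fails, 6→ok, 7→ok, 8→ok.
At position 0: ◇□¬crit1 is false; □(crit1 → ○(¬crit2 ∨ ¬crit1)) is false; so ◇□¬crit1 ∧ □(crit1 → ○(¬crit2 ∨ ¬crit1)) is false.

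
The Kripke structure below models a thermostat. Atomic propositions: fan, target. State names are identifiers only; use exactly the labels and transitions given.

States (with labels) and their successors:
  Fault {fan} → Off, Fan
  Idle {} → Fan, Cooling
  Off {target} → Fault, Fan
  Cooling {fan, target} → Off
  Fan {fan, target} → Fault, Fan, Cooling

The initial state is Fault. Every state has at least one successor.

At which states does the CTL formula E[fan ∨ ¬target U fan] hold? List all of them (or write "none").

States satisfying fan ∨ ¬target: {Fault, Idle, Cooling, Fan}.
States satisfying fan: {Fault, Cooling, Fan}.
States satisfying E[fan ∨ ¬target U fan]: {Fault, Idle, Cooling, Fan}.

{Fault, Idle, Cooling, Fan}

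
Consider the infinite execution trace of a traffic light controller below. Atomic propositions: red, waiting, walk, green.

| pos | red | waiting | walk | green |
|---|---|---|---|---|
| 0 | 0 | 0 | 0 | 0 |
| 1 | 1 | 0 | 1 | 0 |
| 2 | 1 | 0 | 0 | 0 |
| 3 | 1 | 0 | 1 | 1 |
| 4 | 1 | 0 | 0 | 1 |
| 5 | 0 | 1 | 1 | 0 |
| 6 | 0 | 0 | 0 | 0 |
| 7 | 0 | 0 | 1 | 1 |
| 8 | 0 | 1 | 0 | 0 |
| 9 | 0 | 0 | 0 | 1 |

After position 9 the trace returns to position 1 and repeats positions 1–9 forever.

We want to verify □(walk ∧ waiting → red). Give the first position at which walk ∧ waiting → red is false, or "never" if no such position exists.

5

Check walk ∧ waiting → red at each position in order: 0 ✓, 1 ✓, 2 ✓, 3 ✓, 4 ✓.
At position 5 the labels are {waiting, walk}, so walk ∧ waiting → red is false there. This is the first violation.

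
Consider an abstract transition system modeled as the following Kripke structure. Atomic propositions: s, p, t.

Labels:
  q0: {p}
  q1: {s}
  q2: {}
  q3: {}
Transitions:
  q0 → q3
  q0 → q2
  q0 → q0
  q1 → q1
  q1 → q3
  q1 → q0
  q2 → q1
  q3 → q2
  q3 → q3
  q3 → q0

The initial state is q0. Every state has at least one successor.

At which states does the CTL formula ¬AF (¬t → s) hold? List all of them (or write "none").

States satisfying ¬t → s: {q1}.
States satisfying AF (¬t → s): {q1, q2}.
States satisfying ¬AF (¬t → s): {q0, q3}.

{q0, q3}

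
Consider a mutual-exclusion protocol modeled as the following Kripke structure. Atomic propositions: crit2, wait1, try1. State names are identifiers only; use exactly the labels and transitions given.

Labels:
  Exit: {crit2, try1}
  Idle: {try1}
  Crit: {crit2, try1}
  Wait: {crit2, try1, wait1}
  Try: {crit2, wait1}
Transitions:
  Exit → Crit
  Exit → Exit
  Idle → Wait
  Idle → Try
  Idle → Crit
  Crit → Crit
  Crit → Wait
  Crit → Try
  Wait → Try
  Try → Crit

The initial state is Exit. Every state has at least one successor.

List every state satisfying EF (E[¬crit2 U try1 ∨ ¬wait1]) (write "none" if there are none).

{Exit, Idle, Crit, Wait, Try}

States satisfying E[¬crit2 U try1 ∨ ¬wait1]: {Exit, Idle, Crit, Wait}.
States satisfying EF (E[¬crit2 U try1 ∨ ¬wait1]): {Exit, Idle, Crit, Wait, Try}.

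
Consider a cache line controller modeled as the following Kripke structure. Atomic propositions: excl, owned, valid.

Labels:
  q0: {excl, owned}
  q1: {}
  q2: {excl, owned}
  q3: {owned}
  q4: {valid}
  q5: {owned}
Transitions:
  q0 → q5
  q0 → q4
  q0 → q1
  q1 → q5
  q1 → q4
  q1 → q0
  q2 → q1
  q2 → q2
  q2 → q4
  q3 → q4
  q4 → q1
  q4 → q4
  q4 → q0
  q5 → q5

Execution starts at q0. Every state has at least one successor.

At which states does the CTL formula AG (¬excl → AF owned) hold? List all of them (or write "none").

States satisfying ¬excl → AF owned: {q0, q2, q3, q5}.
States satisfying AG (¬excl → AF owned): {q5}.

{q5}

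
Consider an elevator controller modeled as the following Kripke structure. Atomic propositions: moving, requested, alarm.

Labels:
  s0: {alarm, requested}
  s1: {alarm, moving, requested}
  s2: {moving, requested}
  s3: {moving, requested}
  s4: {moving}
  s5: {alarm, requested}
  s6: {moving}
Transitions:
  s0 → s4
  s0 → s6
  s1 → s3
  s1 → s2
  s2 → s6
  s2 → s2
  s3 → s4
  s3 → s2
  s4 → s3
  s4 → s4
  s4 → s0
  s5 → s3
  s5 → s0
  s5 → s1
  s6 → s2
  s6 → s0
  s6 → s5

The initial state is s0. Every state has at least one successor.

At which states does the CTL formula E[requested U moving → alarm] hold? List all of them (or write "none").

States satisfying requested: {s0, s1, s2, s3, s5}.
States satisfying moving → alarm: {s0, s1, s5}.
States satisfying E[requested U moving → alarm]: {s0, s1, s5}.

{s0, s1, s5}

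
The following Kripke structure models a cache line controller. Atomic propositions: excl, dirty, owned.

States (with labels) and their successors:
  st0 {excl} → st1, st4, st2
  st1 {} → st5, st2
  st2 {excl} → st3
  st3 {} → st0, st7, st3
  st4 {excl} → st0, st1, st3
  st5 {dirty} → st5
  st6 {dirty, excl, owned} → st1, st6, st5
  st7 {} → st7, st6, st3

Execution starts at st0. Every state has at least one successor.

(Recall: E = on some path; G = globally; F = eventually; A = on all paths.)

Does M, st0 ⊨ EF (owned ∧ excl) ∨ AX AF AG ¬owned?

Yes

States satisfying owned ∧ excl: {st6}.
States satisfying EF (owned ∧ excl): {st0, st1, st2, st3, st4, st6, st7}.
States satisfying AF AG ¬owned: {st5}.
States satisfying AX AF AG ¬owned: {st5}.
States satisfying EF (owned ∧ excl) ∨ AX AF AG ¬owned: {st0, st1, st2, st3, st4, st5, st6, st7}.
st0 ∈ Sat(EF (owned ∧ excl) ∨ AX AF AG ¬owned).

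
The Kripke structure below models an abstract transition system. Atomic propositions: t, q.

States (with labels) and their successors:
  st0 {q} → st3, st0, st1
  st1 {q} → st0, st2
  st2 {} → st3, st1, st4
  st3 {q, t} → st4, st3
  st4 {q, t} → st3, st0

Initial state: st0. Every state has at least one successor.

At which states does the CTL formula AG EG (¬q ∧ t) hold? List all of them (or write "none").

States satisfying EG (¬q ∧ t): ∅.
States satisfying AG EG (¬q ∧ t): ∅.

none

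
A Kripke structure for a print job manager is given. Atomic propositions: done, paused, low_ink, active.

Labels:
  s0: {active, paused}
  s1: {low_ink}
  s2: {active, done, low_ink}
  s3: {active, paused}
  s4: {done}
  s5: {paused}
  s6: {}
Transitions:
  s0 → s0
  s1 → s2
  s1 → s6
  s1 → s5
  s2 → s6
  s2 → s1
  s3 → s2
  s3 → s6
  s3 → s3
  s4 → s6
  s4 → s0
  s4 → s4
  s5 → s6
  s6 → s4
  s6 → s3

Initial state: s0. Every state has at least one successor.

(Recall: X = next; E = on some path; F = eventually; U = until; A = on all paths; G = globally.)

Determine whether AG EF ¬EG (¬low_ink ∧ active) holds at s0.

No

States satisfying EF ¬EG (¬low_ink ∧ active): {s1, s2, s3, s4, s5, s6}.
States satisfying AG EF ¬EG (¬low_ink ∧ active): ∅.
s0 is reachable from s0 and violates EF ¬EG (¬low_ink ∧ active), so AG fails at s0.
s0 ∉ Sat(AG EF ¬EG (¬low_ink ∧ active)).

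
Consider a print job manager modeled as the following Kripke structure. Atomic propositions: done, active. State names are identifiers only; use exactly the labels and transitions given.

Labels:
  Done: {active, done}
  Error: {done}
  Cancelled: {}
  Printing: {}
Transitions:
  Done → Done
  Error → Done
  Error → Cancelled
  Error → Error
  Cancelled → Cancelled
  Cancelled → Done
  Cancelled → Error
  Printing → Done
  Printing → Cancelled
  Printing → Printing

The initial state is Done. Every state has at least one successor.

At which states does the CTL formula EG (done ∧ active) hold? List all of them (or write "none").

{Done}

States satisfying done ∧ active: {Done}.
States satisfying EG (done ∧ active): {Done}.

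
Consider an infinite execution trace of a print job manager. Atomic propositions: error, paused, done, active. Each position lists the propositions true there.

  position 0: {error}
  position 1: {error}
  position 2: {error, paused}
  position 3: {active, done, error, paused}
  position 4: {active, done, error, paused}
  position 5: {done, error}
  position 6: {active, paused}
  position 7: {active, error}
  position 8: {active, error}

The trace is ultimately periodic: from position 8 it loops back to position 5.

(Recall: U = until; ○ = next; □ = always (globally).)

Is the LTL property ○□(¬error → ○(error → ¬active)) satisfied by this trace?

The position after 0 is 1; □(¬error → ○(error → ¬active)) is false there.

No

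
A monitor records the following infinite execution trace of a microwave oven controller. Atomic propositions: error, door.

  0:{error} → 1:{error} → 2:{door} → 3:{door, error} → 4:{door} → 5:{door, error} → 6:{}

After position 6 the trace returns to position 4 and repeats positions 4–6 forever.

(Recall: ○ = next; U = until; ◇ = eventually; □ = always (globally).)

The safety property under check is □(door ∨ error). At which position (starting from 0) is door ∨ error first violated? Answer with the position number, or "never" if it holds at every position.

6

Check door ∨ error at each position in order: 0 ✓, 1 ✓, 2 ✓, 3 ✓, 4 ✓, 5 ✓.
At position 6 the labels are {}, so door ∨ error is false there. This is the first violation.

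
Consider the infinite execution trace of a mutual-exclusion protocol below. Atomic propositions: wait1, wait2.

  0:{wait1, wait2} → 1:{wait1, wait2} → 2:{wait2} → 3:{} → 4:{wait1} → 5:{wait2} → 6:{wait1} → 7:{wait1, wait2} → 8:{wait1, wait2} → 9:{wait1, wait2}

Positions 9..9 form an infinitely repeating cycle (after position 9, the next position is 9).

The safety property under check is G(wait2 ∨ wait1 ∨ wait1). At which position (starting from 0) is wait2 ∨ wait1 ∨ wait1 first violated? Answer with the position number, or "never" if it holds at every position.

3

Check wait2 ∨ wait1 ∨ wait1 at each position in order: 0 ✓, 1 ✓, 2 ✓.
At position 3 the labels are {}, so wait2 ∨ wait1 ∨ wait1 is false there. This is the first violation.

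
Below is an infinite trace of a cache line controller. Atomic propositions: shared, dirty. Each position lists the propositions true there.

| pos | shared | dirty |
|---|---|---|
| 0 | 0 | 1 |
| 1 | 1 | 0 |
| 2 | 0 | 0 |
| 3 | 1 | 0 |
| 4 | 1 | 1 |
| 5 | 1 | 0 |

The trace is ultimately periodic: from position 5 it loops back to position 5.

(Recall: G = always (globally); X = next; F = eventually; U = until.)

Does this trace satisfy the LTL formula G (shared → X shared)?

No

shared → X shared must hold at every position from 0 onward. It fails at position 1, so G (shared → X shared) is false.
Positions where shared holds: 1, 3, 4, 5.
Check X shared at each: 1→fails, 3→ok, 4→ok, 5→ok.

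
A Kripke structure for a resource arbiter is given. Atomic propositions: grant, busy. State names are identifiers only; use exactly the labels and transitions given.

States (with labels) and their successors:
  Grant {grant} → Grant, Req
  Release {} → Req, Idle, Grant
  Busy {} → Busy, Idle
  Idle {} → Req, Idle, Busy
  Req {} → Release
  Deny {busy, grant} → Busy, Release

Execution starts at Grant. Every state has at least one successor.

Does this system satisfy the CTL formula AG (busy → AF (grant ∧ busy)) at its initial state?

States satisfying busy → AF (grant ∧ busy): {Grant, Release, Busy, Idle, Req, Deny}.
States satisfying AG (busy → AF (grant ∧ busy)): {Grant, Release, Busy, Idle, Req, Deny}.
Every state reachable from Grant satisfies busy → AF (grant ∧ busy).
Grant ∈ Sat(AG (busy → AF (grant ∧ busy))).

Satisfied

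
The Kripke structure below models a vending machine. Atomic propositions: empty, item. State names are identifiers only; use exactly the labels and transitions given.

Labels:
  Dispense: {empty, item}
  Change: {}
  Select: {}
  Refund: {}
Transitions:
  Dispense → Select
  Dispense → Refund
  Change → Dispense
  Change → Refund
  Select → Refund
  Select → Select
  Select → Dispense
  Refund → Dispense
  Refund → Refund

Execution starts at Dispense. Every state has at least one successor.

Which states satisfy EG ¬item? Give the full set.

{Change, Select, Refund}

States satisfying ¬item: {Change, Select, Refund}.
States satisfying EG ¬item: {Change, Select, Refund}.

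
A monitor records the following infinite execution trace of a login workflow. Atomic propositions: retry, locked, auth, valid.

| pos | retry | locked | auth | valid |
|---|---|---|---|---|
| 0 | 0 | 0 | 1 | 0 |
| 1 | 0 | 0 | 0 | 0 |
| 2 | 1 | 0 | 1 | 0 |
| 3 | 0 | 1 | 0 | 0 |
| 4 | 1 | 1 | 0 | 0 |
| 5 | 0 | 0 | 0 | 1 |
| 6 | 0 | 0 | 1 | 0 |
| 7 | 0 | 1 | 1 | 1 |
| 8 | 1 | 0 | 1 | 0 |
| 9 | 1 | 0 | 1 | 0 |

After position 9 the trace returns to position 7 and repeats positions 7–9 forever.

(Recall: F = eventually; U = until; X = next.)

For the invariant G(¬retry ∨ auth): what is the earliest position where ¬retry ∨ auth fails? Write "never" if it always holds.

4

Check ¬retry ∨ auth at each position in order: 0 ✓, 1 ✓, 2 ✓, 3 ✓.
At position 4 the labels are {locked, retry}, so ¬retry ∨ auth is false there. This is the first violation.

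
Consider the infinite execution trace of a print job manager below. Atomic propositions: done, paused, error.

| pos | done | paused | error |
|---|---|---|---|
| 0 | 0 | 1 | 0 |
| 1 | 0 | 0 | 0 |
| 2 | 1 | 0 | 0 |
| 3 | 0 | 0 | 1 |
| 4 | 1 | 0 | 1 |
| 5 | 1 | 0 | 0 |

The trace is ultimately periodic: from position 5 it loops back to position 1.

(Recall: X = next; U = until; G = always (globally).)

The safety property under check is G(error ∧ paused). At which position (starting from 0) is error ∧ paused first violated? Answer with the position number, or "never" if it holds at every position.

At position 0 the labels are {paused}, so error ∧ paused is false there. This is the first violation.

0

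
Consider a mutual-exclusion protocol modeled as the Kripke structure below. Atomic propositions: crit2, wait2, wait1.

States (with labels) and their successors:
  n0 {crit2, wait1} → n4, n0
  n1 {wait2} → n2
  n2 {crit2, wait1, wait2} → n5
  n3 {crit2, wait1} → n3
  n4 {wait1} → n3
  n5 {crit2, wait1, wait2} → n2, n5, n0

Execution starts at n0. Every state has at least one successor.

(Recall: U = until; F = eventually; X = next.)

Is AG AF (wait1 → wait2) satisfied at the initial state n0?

States satisfying AF (wait1 → wait2): {n1, n2, n5}.
States satisfying AG AF (wait1 → wait2): ∅.
n0 is reachable from n0 and violates AF (wait1 → wait2), so AG fails at n0.
n0 ∉ Sat(AG AF (wait1 → wait2)).

No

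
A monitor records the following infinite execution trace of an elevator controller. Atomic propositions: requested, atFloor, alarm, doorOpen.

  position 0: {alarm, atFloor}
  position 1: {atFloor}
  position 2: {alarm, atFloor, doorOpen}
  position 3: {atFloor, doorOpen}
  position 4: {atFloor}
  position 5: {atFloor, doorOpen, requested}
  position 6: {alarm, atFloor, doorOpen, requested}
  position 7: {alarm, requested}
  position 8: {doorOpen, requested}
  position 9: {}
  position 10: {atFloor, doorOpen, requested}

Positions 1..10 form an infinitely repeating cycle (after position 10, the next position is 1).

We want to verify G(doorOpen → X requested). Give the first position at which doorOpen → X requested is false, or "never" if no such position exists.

Check doorOpen → X requested at each position in order: 0 ✓, 1 ✓.
At position 2 the labels are {alarm, atFloor, doorOpen} and the next position 3 has {atFloor, doorOpen}, so doorOpen → X requested is false there. This is the first violation.

2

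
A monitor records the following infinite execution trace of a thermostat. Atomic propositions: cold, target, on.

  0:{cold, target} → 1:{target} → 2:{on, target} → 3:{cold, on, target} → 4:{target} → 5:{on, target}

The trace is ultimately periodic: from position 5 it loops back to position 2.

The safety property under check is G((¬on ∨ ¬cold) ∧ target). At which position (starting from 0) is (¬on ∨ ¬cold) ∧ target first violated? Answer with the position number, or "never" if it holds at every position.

Check (¬on ∨ ¬cold) ∧ target at each position in order: 0 ✓, 1 ✓, 2 ✓.
At position 3 the labels are {cold, on, target}, so (¬on ∨ ¬cold) ∧ target is false there. This is the first violation.

3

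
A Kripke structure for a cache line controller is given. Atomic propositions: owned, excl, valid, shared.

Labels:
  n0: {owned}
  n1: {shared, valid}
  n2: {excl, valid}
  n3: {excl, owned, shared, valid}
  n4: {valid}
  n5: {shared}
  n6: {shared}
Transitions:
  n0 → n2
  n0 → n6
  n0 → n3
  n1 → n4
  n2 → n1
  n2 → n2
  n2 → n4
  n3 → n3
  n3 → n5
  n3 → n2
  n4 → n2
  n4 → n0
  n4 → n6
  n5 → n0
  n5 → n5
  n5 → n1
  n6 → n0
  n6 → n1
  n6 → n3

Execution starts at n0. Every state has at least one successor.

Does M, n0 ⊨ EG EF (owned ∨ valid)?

States satisfying EF (owned ∨ valid): {n0, n1, n2, n3, n4, n5, n6}.
States satisfying EG EF (owned ∨ valid): {n0, n1, n2, n3, n4, n5, n6}.
n0 ∈ Sat(EG EF (owned ∨ valid)).

Holds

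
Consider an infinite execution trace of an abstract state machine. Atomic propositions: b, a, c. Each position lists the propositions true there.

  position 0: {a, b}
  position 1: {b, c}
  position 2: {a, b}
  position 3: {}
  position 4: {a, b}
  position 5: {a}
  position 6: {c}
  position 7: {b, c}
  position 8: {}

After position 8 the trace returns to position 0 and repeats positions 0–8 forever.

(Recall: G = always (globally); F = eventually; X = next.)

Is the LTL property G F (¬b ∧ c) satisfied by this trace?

F (¬b ∧ c) holds at every position 0..8, and those are all positions ever visited, so G F (¬b ∧ c) holds.

Holds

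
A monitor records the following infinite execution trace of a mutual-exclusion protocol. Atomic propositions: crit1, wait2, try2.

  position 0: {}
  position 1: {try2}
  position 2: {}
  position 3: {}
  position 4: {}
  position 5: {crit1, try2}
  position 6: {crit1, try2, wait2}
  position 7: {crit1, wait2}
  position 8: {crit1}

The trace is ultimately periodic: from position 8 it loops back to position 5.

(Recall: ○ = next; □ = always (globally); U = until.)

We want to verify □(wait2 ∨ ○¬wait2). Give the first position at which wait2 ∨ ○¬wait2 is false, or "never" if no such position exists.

Check wait2 ∨ ○¬wait2 at each position in order: 0 ✓, 1 ✓, 2 ✓, 3 ✓, 4 ✓.
At position 5 the labels are {crit1, try2} and the next position 6 has {crit1, try2, wait2}, so wait2 ∨ ○¬wait2 is false there. This is the first violation.

5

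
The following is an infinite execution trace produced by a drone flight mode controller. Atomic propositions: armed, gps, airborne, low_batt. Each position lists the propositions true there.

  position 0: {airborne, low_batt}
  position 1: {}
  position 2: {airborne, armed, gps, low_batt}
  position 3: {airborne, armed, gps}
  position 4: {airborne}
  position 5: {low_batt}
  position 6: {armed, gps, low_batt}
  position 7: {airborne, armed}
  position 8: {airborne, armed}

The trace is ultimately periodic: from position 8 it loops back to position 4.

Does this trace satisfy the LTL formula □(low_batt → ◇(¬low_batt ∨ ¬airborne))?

low_batt → ◇(¬low_batt ∨ ¬airborne) holds at every position 0..8, and those are all positions ever visited, so □(low_batt → ◇(¬low_batt ∨ ¬airborne)) holds.
Positions where low_batt holds: 0, 2, 5, 6.
Check ◇(¬low_batt ∨ ¬airborne) at each: 0→ok, 2→ok, 5→ok, 6→ok.

Yes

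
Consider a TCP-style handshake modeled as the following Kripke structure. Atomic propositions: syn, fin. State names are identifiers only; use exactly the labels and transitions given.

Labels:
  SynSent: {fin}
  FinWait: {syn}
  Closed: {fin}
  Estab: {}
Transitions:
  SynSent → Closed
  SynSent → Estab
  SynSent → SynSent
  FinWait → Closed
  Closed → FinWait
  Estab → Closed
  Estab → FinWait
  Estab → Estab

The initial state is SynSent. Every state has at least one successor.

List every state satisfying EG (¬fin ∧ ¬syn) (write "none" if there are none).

{Estab}

States satisfying ¬fin ∧ ¬syn: {Estab}.
States satisfying EG (¬fin ∧ ¬syn): {Estab}.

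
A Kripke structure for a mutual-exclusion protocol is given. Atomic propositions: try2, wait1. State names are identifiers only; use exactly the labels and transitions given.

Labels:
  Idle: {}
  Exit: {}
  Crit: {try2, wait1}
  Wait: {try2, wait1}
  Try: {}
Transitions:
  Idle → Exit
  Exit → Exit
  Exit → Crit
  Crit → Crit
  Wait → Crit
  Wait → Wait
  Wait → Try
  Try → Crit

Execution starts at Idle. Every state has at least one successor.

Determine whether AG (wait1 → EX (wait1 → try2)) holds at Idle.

Satisfied

States satisfying wait1 → EX (wait1 → try2): {Idle, Exit, Crit, Wait, Try}.
States satisfying AG (wait1 → EX (wait1 → try2)): {Idle, Exit, Crit, Wait, Try}.
Every state reachable from Idle satisfies wait1 → EX (wait1 → try2).
Idle ∈ Sat(AG (wait1 → EX (wait1 → try2))).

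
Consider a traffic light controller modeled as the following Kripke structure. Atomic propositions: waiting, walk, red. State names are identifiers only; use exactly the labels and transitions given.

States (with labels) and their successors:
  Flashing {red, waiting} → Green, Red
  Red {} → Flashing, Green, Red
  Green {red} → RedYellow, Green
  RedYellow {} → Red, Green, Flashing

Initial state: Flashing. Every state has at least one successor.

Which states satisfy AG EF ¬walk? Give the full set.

States satisfying EF ¬walk: {Flashing, Red, Green, RedYellow}.
States satisfying AG EF ¬walk: {Flashing, Red, Green, RedYellow}.

{Flashing, Red, Green, RedYellow}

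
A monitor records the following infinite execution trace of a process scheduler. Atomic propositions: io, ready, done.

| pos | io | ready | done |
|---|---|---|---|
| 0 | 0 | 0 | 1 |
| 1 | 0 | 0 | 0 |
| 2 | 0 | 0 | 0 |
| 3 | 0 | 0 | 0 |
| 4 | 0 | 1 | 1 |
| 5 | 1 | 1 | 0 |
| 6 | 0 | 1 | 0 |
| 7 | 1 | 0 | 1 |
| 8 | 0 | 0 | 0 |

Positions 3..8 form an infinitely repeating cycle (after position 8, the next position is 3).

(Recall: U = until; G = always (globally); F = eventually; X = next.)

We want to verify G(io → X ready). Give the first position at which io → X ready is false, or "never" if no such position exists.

7

Check io → X ready at each position in order: 0 ✓, 1 ✓, 2 ✓, 3 ✓, 4 ✓, 5 ✓, 6 ✓.
At position 7 the labels are {done, io} and the next position 8 has {}, so io → X ready is false there. This is the first violation.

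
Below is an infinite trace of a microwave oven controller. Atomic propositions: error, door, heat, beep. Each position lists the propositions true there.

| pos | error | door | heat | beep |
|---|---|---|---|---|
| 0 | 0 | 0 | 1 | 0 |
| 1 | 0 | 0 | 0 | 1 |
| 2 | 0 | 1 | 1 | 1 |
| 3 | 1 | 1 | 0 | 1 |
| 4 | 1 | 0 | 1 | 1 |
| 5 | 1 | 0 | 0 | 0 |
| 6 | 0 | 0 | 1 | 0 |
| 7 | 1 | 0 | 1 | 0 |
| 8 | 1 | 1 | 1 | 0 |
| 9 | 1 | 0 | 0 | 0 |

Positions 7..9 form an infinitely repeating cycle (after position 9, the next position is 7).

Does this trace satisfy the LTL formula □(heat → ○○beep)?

Violated

heat → ○○beep must hold at every position from 0 onward. It fails at position 4, so □(heat → ○○beep) is false.
Positions where heat holds: 0, 2, 4, 6, 7, 8.
Check ○○beep at each: 0→ok, 2→ok, 4→fails, 6→fails, 7→fails, 8→fails.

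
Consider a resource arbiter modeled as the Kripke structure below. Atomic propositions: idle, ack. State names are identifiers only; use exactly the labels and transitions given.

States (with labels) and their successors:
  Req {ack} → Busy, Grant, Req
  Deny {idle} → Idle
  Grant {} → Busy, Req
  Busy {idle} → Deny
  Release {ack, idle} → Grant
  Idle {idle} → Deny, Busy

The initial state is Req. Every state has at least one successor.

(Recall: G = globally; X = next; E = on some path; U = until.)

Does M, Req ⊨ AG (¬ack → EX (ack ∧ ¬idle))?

States satisfying ¬ack → EX (ack ∧ ¬idle): {Req, Grant, Release}.
States satisfying AG (¬ack → EX (ack ∧ ¬idle)): ∅.
Busy is reachable from Req and violates ¬ack → EX (ack ∧ ¬idle), so AG fails at Req.
Req ∉ Sat(AG (¬ack → EX (ack ∧ ¬idle))).

Does not hold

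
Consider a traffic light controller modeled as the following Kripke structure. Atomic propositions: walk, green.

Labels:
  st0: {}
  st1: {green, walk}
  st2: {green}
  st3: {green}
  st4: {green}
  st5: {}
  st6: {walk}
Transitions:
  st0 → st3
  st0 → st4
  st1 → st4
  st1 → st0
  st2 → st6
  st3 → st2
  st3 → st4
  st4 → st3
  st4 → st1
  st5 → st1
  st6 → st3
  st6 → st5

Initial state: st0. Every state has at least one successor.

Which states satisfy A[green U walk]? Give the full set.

{st1, st2, st6}

States satisfying green: {st1, st2, st3, st4}.
States satisfying walk: {st1, st6}.
States satisfying A[green U walk]: {st1, st2, st6}.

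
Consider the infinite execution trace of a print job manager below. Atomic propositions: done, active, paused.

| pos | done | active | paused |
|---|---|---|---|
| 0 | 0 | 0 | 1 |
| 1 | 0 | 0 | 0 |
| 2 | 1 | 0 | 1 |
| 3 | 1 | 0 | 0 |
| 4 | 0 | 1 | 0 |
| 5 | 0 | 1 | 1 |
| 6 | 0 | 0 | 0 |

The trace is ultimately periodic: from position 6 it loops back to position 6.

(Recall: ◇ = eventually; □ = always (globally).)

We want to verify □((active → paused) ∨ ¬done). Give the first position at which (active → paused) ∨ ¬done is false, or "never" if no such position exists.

never

(active → paused) ∨ ¬done holds at every position 0..6, and those are all the positions the trace ever visits, so the invariant □((active → paused) ∨ ¬done) is never violated.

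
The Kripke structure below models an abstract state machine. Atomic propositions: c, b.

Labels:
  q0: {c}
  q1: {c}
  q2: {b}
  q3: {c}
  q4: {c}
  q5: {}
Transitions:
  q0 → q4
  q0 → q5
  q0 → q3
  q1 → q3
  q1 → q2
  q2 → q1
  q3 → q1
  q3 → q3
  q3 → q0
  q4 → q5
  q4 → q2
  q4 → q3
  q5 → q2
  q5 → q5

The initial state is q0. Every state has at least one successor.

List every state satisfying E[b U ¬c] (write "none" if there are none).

{q2, q5}

States satisfying b: {q2}.
States satisfying ¬c: {q2, q5}.
States satisfying E[b U ¬c]: {q2, q5}.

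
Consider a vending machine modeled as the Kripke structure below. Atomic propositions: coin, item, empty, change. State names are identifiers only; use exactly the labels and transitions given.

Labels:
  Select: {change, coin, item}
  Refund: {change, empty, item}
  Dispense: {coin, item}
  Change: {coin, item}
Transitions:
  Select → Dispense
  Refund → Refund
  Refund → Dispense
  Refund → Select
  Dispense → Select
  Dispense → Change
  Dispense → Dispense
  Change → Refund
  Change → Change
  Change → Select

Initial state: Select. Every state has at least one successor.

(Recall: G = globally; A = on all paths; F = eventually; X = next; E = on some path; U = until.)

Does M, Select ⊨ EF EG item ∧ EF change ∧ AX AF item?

States satisfying EG item: {Select, Refund, Dispense, Change}.
States satisfying EF EG item: {Select, Refund, Dispense, Change}.
States satisfying change: {Select, Refund}.
States satisfying EF change: {Select, Refund, Dispense, Change}.
States satisfying EF EG item ∧ EF change: {Select, Refund, Dispense, Change}.
States satisfying AF item: {Select, Refund, Dispense, Change}.
States satisfying AX AF item: {Select, Refund, Dispense, Change}.
States satisfying EF EG item ∧ EF change ∧ AX AF item: {Select, Refund, Dispense, Change}.
Select ∈ Sat(EF EG item ∧ EF change ∧ AX AF item).

Satisfied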